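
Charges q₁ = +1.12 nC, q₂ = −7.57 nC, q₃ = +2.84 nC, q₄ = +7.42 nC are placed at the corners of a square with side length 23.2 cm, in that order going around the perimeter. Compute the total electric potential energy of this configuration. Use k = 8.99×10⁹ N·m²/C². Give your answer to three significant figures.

The work to assemble the configuration equals its total potential energy, U = Σ kqᵢqⱼ/rᵢⱼ over all pairs.
The four side pairs have separation 0.232 m and the two diagonal pairs 0.328 m.
Summing all 6 pair terms gives U = -1.47×10⁻⁶ J.

-1.47×10⁻⁶ J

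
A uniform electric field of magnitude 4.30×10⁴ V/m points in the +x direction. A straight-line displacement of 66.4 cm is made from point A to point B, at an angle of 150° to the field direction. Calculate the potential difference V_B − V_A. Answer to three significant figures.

Only the component of displacement along E changes the potential: ΔV = −E·d·cosθ.
ΔV = −(4.30×10⁴ V/m)(0.664 m)cos150° = 2.47×10⁴ V.

2.47×10⁴ V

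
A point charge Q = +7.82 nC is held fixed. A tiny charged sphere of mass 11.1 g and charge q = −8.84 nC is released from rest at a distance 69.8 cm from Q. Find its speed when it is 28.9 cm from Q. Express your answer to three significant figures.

0.0151 m/s

Only the electrostatic force acts, so mechanical energy is conserved: ½mv² = U₁ − U₂ = kQq(1/r₁ − 1/r₂).
U₁ − U₂ = (8.99×10⁹ N·m²/C²)(7.82×10⁻⁹ C)(-8.84×10⁻⁹ C)(1/0.698 − 1/0.289) = 1.26×10⁻⁶ J.
v = √(2·1.26×10⁻⁶/0.0111) = 0.0151 m/s.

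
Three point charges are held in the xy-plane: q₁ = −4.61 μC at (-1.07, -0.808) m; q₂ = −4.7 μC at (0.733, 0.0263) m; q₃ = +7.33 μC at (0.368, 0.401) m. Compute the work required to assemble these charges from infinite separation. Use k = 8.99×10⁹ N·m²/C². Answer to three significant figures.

-0.656 J

The work to assemble the configuration equals its total potential energy, U = Σ kqᵢqⱼ/rᵢⱼ over all pairs.
Pair separations: r₁₂ = 1.99 m, r₁₃ = 1.88 m, r₂₃ = 0.523 m.
U = (0.0980) + (-0.162) + (-0.592) = -0.656 J.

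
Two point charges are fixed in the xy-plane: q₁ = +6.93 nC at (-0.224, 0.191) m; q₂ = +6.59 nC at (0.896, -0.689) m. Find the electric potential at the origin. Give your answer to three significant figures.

Electric potential is a scalar, so the contributions from each charge add algebraically: V = Σ kqᵢ/rᵢ.
Distances from the field point to each charge: r₁ = 0.294 m, r₂ = 1.13 m.
V = k[(6.93×10⁻⁹)/(0.294) + (6.59×10⁻⁹)/(1.13)] = 264 V.

264 V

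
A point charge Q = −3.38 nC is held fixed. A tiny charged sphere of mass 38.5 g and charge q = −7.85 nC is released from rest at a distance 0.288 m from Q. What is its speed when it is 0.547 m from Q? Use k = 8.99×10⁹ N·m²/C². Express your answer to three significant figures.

4.51×10⁻³ m/s

Only the electrostatic force acts, so mechanical energy is conserved: ½mv² = U₁ − U₂ = kQq(1/r₁ − 1/r₂).
U₁ − U₂ = (8.99×10⁹ N·m²/C²)(-3.38×10⁻⁹ C)(-7.85×10⁻⁹ C)(1/0.288 − 1/0.547) = 3.92×10⁻⁷ J.
v = √(2·3.92×10⁻⁷/0.0385) = 4.51×10⁻³ m/s.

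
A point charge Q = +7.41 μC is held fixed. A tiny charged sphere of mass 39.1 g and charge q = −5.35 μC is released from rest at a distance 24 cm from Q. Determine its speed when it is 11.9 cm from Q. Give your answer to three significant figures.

8.79 m/s

Only the electrostatic force acts, so mechanical energy is conserved: ½mv² = U₁ − U₂ = kQq(1/r₁ − 1/r₂).
U₁ − U₂ = (8.99×10⁹ N·m²/C²)(7.41×10⁻⁶ C)(-5.35×10⁻⁶ C)(1/0.240 − 1/0.119) = 1.51 J.
v = √(2·1.51/0.0391) = 8.79 m/s.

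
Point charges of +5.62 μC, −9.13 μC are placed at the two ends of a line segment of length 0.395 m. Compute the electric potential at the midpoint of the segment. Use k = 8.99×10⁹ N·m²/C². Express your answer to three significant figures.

Electric potential is a scalar, so the contributions from each charge add algebraically: V = Σ kqᵢ/rᵢ.
Each charge is 0.198 m from the midpoint.
V = k[(5.62×10⁻⁶)/(0.198) + (-9.13×10⁻⁶)/(0.198)] = -1.60×10⁵ V.

-1.60×10⁵ V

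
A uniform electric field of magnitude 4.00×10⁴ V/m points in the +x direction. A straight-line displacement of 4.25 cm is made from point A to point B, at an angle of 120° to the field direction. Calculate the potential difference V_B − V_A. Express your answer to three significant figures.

850 V

Only the component of displacement along E changes the potential: ΔV = −E·d·cosθ.
ΔV = −(4.00×10⁴ V/m)(0.0425 m)cos120° = 850 V.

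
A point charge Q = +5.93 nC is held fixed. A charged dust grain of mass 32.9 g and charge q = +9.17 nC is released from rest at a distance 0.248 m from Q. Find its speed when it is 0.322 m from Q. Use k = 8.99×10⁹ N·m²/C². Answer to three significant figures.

Only the electrostatic force acts, so mechanical energy is conserved: ½mv² = U₁ − U₂ = kQq(1/r₁ − 1/r₂).
U₁ − U₂ = (8.99×10⁹ N·m²/C²)(5.93×10⁻⁹ C)(9.17×10⁻⁹ C)(1/0.248 − 1/0.322) = 4.53×10⁻⁷ J.
v = √(2·4.53×10⁻⁷/0.0329) = 5.25×10⁻³ m/s.

5.25×10⁻³ m/s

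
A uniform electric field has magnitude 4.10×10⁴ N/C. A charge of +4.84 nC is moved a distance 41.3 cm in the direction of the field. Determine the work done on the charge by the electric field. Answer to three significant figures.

8.20×10⁻⁵ J

The potential change for a displacement 41.3 cm in the direction of the field is ΔV = −Ed = -1.69×10⁴ V.
W_field = −qΔV = 8.20×10⁻⁵ J.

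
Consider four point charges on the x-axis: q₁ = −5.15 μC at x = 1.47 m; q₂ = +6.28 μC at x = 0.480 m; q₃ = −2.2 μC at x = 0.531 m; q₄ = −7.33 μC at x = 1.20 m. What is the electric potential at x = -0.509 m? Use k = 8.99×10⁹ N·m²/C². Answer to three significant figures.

The total potential is the scalar sum of each charge's contribution, V = Σ kqᵢ/rᵢ.
Distances from the field point to each charge: r₁ = 1.98 m, r₂ = 0.989 m, r₃ = 1.04 m, r₄ = 1.71 m.
V = k[(-5.15×10⁻⁶)/(1.98) + (6.28×10⁻⁶)/(0.989) + (-2.20×10⁻⁶)/(1.04) + (-7.33×10⁻⁶)/(1.71)] = -2.39×10⁴ V.

-2.39×10⁴ V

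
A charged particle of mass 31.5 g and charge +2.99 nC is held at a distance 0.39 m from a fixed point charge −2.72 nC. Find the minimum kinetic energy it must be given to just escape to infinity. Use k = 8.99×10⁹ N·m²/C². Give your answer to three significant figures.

To just escape, total mechanical energy must reach zero at infinity: ½mv²_min + U = 0, so ½mv²_min = −U = |kQq|/r.
|U| = |kQq|/r = (8.99×10⁹ N·m²/C²)(2.72×10⁻⁹)(2.99×10⁻⁹)/(0.390) = 1.87×10⁻⁷ J.

1.87×10⁻⁷ J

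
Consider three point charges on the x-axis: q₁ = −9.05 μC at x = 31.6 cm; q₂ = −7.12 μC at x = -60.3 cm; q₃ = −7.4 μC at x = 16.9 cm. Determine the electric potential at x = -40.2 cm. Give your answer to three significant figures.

-5.48×10⁵ V

The total potential is the scalar sum of each charge's contribution, V = Σ kqᵢ/rᵢ.
Distances from the field point to each charge: r₁ = 0.718 m, r₂ = 0.201 m, r₃ = 0.571 m.
V = k[(-9.05×10⁻⁶)/(0.718) + (-7.12×10⁻⁶)/(0.201) + (-7.40×10⁻⁶)/(0.571)] = -5.48×10⁵ V.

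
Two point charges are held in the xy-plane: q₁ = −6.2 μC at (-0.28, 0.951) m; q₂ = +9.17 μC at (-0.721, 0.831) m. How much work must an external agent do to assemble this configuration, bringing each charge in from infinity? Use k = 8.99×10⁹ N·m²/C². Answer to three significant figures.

-1.12 J

The assembly work is the sum of pairwise potential energies, U = Σ_{i<j} kqᵢqⱼ/rᵢⱼ.
Pair separations: r₁₂ = 0.457 m.
U = (-1.12) = -1.12 J.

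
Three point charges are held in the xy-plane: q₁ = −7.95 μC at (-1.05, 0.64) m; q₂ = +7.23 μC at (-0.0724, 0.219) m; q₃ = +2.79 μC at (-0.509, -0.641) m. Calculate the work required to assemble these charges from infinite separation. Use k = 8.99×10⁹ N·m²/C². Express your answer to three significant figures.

The assembly work is the sum of pairwise potential energies, U = Σ_{i<j} kqᵢqⱼ/rᵢⱼ.
Pair separations: r₁₂ = 1.06 m, r₁₃ = 1.39 m, r₂₃ = 0.964 m.
U = (-0.485) + (-0.143) + (0.188) = -0.441 J.

-0.441 J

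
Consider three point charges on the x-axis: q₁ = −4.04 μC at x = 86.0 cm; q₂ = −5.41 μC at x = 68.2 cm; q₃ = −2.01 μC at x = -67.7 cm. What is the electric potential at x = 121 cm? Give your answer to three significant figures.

-2.05×10⁵ V

The total potential is the scalar sum of each charge's contribution, V = Σ kqᵢ/rᵢ.
Distances from the field point to each charge: r₁ = 0.350 m, r₂ = 0.528 m, r₃ = 1.89 m.
V = k[(-4.04×10⁻⁶)/(0.350) + (-5.41×10⁻⁶)/(0.528) + (-2.01×10⁻⁶)/(1.89)] = -2.05×10⁵ V.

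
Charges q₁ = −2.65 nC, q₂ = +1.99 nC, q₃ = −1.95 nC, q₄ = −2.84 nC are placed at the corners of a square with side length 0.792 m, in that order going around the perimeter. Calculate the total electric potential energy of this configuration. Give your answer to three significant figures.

4.05×10⁻⁸ J

The work to assemble the configuration equals its total potential energy, U = Σ kqᵢqⱼ/rᵢⱼ over all pairs.
The four side pairs have separation 0.792 m and the two diagonal pairs 1.12 m.
Summing all 6 pair terms gives U = 4.05×10⁻⁸ J.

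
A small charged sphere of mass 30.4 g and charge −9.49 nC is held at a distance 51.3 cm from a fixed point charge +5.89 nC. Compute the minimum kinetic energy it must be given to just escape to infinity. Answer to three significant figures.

To just escape, total mechanical energy must reach zero at infinity: ½mv²_min + U = 0, so ½mv²_min = −U = |kQq|/r.
|U| = |kQq|/r = (8.99×10⁹ N·m²/C²)(5.89×10⁻⁹)(9.49×10⁻⁹)/(0.513) = 9.80×10⁻⁷ J.

9.80×10⁻⁷ J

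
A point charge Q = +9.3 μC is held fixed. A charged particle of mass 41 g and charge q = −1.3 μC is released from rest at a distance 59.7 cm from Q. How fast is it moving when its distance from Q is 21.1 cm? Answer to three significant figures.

Only the electrostatic force acts, so mechanical energy is conserved: ½mv² = U₁ − U₂ = kQq(1/r₁ − 1/r₂).
U₁ − U₂ = (8.99×10⁹ N·m²/C²)(9.30×10⁻⁶ C)(-1.30×10⁻⁶ C)(1/0.597 − 1/0.211) = 0.333 J.
v = √(2·0.333/0.0410) = 4.03 m/s.

4.03 m/s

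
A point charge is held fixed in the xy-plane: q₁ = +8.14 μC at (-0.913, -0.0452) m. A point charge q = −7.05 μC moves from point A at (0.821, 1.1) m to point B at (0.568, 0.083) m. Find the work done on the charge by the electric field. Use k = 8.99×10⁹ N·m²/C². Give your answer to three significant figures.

0.0988 J

The work done by the electric force is W_field = −ΔU = −q(V_B − V_A) = q(V_A − V_B).
At A: distance to the source charge is 2.08 m; V_A = kq₁/r = 3.52×10⁴ V.
At B: distance to the source charge is 1.49 m; V_B = kq₁/r = 4.92×10⁴ V.
ΔV = V_B − V_A = 1.40×10⁴ V.
W_field = −qΔV = −(-7.05×10⁻⁶ C)(1.40×10⁴ V) = 0.0988 J.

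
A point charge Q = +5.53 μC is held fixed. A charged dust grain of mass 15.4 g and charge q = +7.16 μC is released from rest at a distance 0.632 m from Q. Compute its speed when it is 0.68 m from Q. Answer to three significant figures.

Only the electrostatic force acts, so mechanical energy is conserved: ½mv² = U₁ − U₂ = kQq(1/r₁ − 1/r₂).
U₁ − U₂ = (8.99×10⁹ N·m²/C²)(5.53×10⁻⁶ C)(7.16×10⁻⁶ C)(1/0.632 − 1/0.680) = 0.0398 J.
v = √(2·0.0398/0.0154) = 2.27 m/s.

2.27 m/s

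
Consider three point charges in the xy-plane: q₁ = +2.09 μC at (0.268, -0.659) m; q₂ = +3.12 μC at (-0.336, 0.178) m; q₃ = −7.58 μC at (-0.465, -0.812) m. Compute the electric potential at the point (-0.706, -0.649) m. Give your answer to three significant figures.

-1.84×10⁵ V

The total potential is the scalar sum of each charge's contribution, V = Σ kqᵢ/rᵢ.
Distances from the field point to each charge: r₁ = 0.974 m, r₂ = 0.906 m, r₃ = 0.291 m.
V = k[(2.09×10⁻⁶)/(0.974) + (3.12×10⁻⁶)/(0.906) + (-7.58×10⁻⁶)/(0.291)] = -1.84×10⁵ V.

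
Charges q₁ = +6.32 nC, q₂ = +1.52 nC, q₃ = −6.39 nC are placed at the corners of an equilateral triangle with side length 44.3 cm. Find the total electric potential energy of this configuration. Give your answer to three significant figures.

The assembly work is the sum of pairwise potential energies, U = Σ_{i<j} kqᵢqⱼ/rᵢⱼ.
All three pair separations equal the side length, 0.443 m.
U = (1.95×10⁻⁷) + (-8.20×10⁻⁷) + (-1.97×10⁻⁷) = -8.22×10⁻⁷ J.

-8.22×10⁻⁷ J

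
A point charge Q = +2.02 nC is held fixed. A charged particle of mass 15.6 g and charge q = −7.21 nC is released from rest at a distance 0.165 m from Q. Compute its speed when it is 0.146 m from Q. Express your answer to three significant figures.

Only the electrostatic force acts, so mechanical energy is conserved: ½mv² = U₁ − U₂ = kQq(1/r₁ − 1/r₂).
U₁ − U₂ = (8.99×10⁹ N·m²/C²)(2.02×10⁻⁹ C)(-7.21×10⁻⁹ C)(1/0.165 − 1/0.146) = 1.03×10⁻⁷ J.
v = √(2·1.03×10⁻⁷/0.0156) = 3.64×10⁻³ m/s.

3.64×10⁻³ m/s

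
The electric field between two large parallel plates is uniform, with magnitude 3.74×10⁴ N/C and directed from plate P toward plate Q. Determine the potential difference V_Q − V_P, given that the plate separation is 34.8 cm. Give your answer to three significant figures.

In a uniform field, potential decreases in the direction of E: ΔV = −E·d for a displacement d parallel to E.
Going from P to Q is a displacement of 34.8 cm along the field, so V_Q − V_P = −Ed = -1.30×10⁴ V.

-1.30×10⁴ V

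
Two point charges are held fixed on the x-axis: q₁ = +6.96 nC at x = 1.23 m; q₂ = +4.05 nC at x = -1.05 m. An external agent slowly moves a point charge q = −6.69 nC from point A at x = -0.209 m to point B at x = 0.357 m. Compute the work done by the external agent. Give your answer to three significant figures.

For quasistatic motion the external work equals the change in potential energy: W_ext = qΔV = q(V_B − V_A).
At A: distances to the source charges are 1.44 m, 0.841 m; V_A = Σ kqᵢ/rᵢ = 86.8 V.
At B: distances to the source charges are 0.873 m, 1.41 m; V_B = Σ kqᵢ/rᵢ = 97.6 V.
ΔV = V_B − V_A = 10.8 V.
W_ext = qΔV = (-6.69×10⁻⁹ C)(10.8 V) = -7.21×10⁻⁸ J.

-7.21×10⁻⁸ J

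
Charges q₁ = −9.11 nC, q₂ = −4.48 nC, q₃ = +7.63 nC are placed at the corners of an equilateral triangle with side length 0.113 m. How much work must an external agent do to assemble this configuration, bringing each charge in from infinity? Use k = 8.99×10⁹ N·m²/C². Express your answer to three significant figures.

The assembly work is the sum of pairwise potential energies, U = Σ_{i<j} kqᵢqⱼ/rᵢⱼ.
All three pair separations equal the side length, 0.113 m.
U = (3.25×10⁻⁶) + (-5.53×10⁻⁶) + (-2.72×10⁻⁶) = -5.00×10⁻⁶ J.

-5.00×10⁻⁶ J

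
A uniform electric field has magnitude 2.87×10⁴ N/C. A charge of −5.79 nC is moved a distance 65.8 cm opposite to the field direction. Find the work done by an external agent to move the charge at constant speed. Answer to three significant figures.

The potential change for a displacement 65.8 cm opposite to the field direction is ΔV = +Ed = 1.89×10⁴ V.
W_ext = qΔV = -1.09×10⁻⁴ J.

-1.09×10⁻⁴ J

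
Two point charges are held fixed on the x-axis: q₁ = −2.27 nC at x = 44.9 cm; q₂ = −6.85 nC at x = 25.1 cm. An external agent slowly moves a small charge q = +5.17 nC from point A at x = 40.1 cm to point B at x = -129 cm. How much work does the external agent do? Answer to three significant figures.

For quasistatic motion the external work equals the change in potential energy: W_ext = qΔV = q(V_B − V_A).
At A: distances to the source charges are 0.0480 m, 0.150 m; V_A = Σ kqᵢ/rᵢ = -836 V.
At B: distances to the source charges are 1.74 m, 1.54 m; V_B = Σ kqᵢ/rᵢ = -51.7 V.
ΔV = V_B − V_A = 784 V.
W_ext = qΔV = (5.17×10⁻⁹ C)(784 V) = 4.05×10⁻⁶ J.

4.05×10⁻⁶ J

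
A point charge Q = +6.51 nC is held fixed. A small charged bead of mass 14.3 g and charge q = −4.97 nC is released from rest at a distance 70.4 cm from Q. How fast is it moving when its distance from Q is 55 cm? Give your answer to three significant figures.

4.02×10⁻³ m/s

Only the electrostatic force acts, so mechanical energy is conserved: ½mv² = U₁ − U₂ = kQq(1/r₁ − 1/r₂).
U₁ − U₂ = (8.99×10⁹ N·m²/C²)(6.51×10⁻⁹ C)(-4.97×10⁻⁹ C)(1/0.704 − 1/0.550) = 1.16×10⁻⁷ J.
v = √(2·1.16×10⁻⁷/0.0143) = 4.02×10⁻³ m/s.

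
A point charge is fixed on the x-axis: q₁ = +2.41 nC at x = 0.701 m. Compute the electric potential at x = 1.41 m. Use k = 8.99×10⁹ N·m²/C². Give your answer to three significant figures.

Electric potential is a scalar, so the contributions from each charge add algebraically: V = Σ kqᵢ/rᵢ.
V = k[(2.41×10⁻⁹)/(0.709)] = 30.6 V.

30.6 V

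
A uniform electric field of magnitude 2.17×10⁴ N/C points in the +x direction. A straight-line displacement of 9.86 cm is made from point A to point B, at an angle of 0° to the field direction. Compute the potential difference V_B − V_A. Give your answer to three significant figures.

Only the component of displacement along E changes the potential: ΔV = −E·d·cosθ.
ΔV = −(2.17×10⁴ V/m)(0.0986 m)cos0° = -2140 V.

-2140 V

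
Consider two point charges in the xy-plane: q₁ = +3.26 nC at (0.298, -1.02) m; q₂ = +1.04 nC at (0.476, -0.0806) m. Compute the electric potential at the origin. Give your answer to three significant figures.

The total potential is the scalar sum of each charge's contribution, V = Σ kqᵢ/rᵢ.
Distances from the field point to each charge: r₁ = 1.06 m, r₂ = 0.483 m.
V = k[(3.26×10⁻⁹)/(1.06) + (1.04×10⁻⁹)/(0.483)] = 46.9 V.

46.9 V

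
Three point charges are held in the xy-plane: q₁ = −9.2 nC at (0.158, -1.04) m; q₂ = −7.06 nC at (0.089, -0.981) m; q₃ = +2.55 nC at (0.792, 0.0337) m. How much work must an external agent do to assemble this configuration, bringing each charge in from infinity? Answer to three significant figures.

The assembly work is the sum of pairwise potential energies, U = Σ_{i<j} kqᵢqⱼ/rᵢⱼ.
Pair separations: r₁₂ = 0.0908 m, r₁₃ = 1.25 m, r₂₃ = 1.23 m.
U = (6.43×10⁻⁶) + (-1.69×10⁻⁷) + (-1.31×10⁻⁷) = 6.13×10⁻⁶ J.

6.13×10⁻⁶ J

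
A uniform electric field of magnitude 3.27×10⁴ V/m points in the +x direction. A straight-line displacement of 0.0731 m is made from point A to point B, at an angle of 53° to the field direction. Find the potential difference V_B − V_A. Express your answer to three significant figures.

Only the component of displacement along E changes the potential: ΔV = −E·d·cosθ.
ΔV = −(3.27×10⁴ V/m)(0.0731 m)cos53° = -1440 V.

-1440 V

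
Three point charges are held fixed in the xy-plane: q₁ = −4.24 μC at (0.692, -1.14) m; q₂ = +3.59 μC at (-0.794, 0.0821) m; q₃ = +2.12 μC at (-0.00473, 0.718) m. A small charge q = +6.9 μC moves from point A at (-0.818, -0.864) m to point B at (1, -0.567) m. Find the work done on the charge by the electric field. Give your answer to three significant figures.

0.345 J

The work done by the electric force is W_field = −ΔU = −q(V_B − V_A) = q(V_A − V_B).
At A: distances to the source charges are 1.54 m, 0.946 m, 1.78 m; V_A = Σ kqᵢ/rᵢ = 2.00×10⁴ V.
At B: distances to the source charges are 0.651 m, 1.91 m, 1.63 m; V_B = Σ kqᵢ/rᵢ = -3.00×10⁴ V.
ΔV = V_B − V_A = -5.00×10⁴ V.
W_field = −qΔV = −(6.90×10⁻⁶ C)(-5.00×10⁴ V) = 0.345 J.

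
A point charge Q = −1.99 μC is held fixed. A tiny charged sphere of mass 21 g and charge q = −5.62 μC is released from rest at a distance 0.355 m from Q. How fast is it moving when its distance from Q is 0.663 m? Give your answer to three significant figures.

Only the electrostatic force acts, so mechanical energy is conserved: ½mv² = U₁ − U₂ = kQq(1/r₁ − 1/r₂).
U₁ − U₂ = (8.99×10⁹ N·m²/C²)(-1.99×10⁻⁶ C)(-5.62×10⁻⁶ C)(1/0.355 − 1/0.663) = 0.132 J.
v = √(2·0.132/0.0210) = 3.54 m/s.

3.54 m/s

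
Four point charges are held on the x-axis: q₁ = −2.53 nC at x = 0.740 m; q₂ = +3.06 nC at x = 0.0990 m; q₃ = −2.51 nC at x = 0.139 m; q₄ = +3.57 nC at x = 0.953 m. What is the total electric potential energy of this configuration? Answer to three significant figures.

The work to assemble the configuration equals its total potential energy, U = Σ kqᵢqⱼ/rᵢⱼ over all pairs.
Pair separations: r₁₂ = 0.641 m, r₁₃ = 0.601 m, r₁₄ = 0.213 m, r₂₃ = 0.0400 m, r₂₄ = 0.854 m, r₃₄ = 0.814 m.
Summing all 6 pair terms gives U = -2.10×10⁻⁶ J.

-2.10×10⁻⁶ J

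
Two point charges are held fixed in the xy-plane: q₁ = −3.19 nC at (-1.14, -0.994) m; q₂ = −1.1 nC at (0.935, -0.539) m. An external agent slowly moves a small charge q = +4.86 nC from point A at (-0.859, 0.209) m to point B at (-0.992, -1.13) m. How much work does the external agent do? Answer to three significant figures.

For quasistatic motion the external work equals the change in potential energy: W_ext = qΔV = q(V_B − V_A).
At A: distances to the source charges are 1.24 m, 1.94 m; V_A = Σ kqᵢ/rᵢ = -28.3 V.
At B: distances to the source charges are 0.201 m, 2.02 m; V_B = Σ kqᵢ/rᵢ = -148 V.
ΔV = V_B − V_A = -119 V.
W_ext = qΔV = (4.86×10⁻⁹ C)(-119 V) = -5.80×10⁻⁷ J.

-5.80×10⁻⁷ J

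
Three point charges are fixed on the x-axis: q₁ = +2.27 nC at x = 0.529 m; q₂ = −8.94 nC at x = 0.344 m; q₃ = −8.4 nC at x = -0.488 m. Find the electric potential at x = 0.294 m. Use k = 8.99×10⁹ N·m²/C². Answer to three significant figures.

-1620 V

Electric potential is a scalar, so the contributions from each charge add algebraically: V = Σ kqᵢ/rᵢ.
Distances from the field point to each charge: r₁ = 0.235 m, r₂ = 0.0500 m, r₃ = 0.782 m.
V = k[(2.27×10⁻⁹)/(0.235) + (-8.94×10⁻⁹)/(0.0500) + (-8.40×10⁻⁹)/(0.782)] = -1620 V.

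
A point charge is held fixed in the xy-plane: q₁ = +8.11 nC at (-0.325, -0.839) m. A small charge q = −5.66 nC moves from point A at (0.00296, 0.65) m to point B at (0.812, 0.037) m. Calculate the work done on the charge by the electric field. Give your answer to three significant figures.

1.69×10⁻⁸ J

The work done by the electric force is W_field = −ΔU = −q(V_B − V_A) = q(V_A − V_B).
At A: distance to the source charge is 1.52 m; V_A = kq₁/r = 47.8 V.
At B: distance to the source charge is 1.44 m; V_B = kq₁/r = 50.8 V.
ΔV = V_B − V_A = 2.98 V.
W_field = −qΔV = −(-5.66×10⁻⁹ C)(2.98 V) = 1.69×10⁻⁸ J.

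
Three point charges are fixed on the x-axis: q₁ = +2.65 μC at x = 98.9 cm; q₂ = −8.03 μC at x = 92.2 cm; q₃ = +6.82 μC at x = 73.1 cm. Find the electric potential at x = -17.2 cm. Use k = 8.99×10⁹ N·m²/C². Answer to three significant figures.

Electric potential is a scalar, so the contributions from each charge add algebraically: V = Σ kqᵢ/rᵢ.
Distances from the field point to each charge: r₁ = 1.16 m, r₂ = 1.09 m, r₃ = 0.903 m.
V = k[(2.65×10⁻⁶)/(1.16) + (-8.03×10⁻⁶)/(1.09) + (6.82×10⁻⁶)/(0.903)] = 2.24×10⁴ V.

2.24×10⁴ V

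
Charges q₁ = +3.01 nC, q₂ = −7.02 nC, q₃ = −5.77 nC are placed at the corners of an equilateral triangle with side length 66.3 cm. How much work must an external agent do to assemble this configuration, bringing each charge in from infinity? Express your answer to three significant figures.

2.72×10⁻⁸ J

The assembly work is the sum of pairwise potential energies, U = Σ_{i<j} kqᵢqⱼ/rᵢⱼ.
All three pair separations equal the side length, 0.663 m.
U = (-2.87×10⁻⁷) + (-2.35×10⁻⁷) + (5.49×10⁻⁷) = 2.72×10⁻⁸ J.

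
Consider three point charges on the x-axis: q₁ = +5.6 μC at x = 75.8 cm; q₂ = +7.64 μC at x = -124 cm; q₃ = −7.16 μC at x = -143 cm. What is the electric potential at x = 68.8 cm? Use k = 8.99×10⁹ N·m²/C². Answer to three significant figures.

7.24×10⁵ V

Electric potential is a scalar, so the contributions from each charge add algebraically: V = Σ kqᵢ/rᵢ.
Distances from the field point to each charge: r₁ = 0.0700 m, r₂ = 1.93 m, r₃ = 2.12 m.
V = k[(5.60×10⁻⁶)/(0.0700) + (7.64×10⁻⁶)/(1.93) + (-7.16×10⁻⁶)/(2.12)] = 7.24×10⁵ V.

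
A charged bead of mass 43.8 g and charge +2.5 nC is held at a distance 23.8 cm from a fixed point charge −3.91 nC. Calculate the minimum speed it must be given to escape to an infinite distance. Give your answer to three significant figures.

To just escape, total mechanical energy must reach zero at infinity: ½mv²_min + U = 0, so ½mv²_min = −U = |kQq|/r.
|U| = |kQq|/r = (8.99×10⁹ N·m²/C²)(3.91×10⁻⁹)(2.50×10⁻⁹)/(0.238) = 3.69×10⁻⁷ J.
v_min = √(2|U|/m) = √(2·3.69×10⁻⁷/0.0438) = 4.11×10⁻³ m/s.

4.11×10⁻³ m/s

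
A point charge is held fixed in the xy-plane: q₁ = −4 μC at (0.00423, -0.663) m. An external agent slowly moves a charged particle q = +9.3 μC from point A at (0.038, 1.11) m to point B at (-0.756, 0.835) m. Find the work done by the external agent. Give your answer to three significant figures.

For quasistatic motion the external work equals the change in potential energy: W_ext = qΔV = q(V_B − V_A).
At A: distance to the source charge is 1.77 m; V_A = kq₁/r = -2.03×10⁴ V.
At B: distance to the source charge is 1.68 m; V_B = kq₁/r = -2.14×10⁴ V.
ΔV = V_B − V_A = -1130 V.
W_ext = qΔV = (9.30×10⁻⁶ C)(-1130 V) = -0.0105 J.

-0.0105 J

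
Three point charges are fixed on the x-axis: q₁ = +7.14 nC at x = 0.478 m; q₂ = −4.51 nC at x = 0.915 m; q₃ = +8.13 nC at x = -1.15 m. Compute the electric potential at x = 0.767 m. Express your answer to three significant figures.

-13.7 V

Electric potential is a scalar, so the contributions from each charge add algebraically: V = Σ kqᵢ/rᵢ.
Distances from the field point to each charge: r₁ = 0.289 m, r₂ = 0.148 m, r₃ = 1.92 m.
V = k[(7.14×10⁻⁹)/(0.289) + (-4.51×10⁻⁹)/(0.148) + (8.13×10⁻⁹)/(1.92)] = -13.7 V.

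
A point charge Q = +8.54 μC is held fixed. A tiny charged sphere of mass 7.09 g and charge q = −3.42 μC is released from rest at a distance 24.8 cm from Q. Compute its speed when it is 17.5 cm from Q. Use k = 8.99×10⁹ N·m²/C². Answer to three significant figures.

11.2 m/s

Only the electrostatic force acts, so mechanical energy is conserved: ½mv² = U₁ − U₂ = kQq(1/r₁ − 1/r₂).
U₁ − U₂ = (8.99×10⁹ N·m²/C²)(8.54×10⁻⁶ C)(-3.42×10⁻⁶ C)(1/0.248 − 1/0.175) = 0.442 J.
v = √(2·0.442/7.09×10⁻³) = 11.2 m/s.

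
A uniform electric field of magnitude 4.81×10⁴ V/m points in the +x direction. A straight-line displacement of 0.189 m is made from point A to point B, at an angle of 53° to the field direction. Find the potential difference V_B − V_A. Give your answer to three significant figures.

Only the component of displacement along E changes the potential: ΔV = −E·d·cosθ.
ΔV = −(4.81×10⁴ V/m)(0.189 m)cos53° = -5470 V.

-5470 V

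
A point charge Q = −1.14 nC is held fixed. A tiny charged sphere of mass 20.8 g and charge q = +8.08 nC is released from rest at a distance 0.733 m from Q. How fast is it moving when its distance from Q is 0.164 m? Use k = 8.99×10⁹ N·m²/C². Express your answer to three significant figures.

6.14×10⁻³ m/s

Only the electrostatic force acts, so mechanical energy is conserved: ½mv² = U₁ − U₂ = kQq(1/r₁ − 1/r₂).
U₁ − U₂ = (8.99×10⁹ N·m²/C²)(-1.14×10⁻⁹ C)(8.08×10⁻⁹ C)(1/0.733 − 1/0.164) = 3.92×10⁻⁷ J.
v = √(2·3.92×10⁻⁷/0.0208) = 6.14×10⁻³ m/s.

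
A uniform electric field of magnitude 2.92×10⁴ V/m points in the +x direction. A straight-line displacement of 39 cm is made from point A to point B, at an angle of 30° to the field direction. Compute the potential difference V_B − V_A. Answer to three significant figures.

-9860 V

Only the component of displacement along E changes the potential: ΔV = −E·d·cosθ.
ΔV = −(2.92×10⁴ V/m)(0.390 m)cos30° = -9860 V.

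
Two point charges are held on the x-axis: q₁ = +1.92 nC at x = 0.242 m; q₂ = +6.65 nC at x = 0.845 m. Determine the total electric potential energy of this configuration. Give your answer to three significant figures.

1.90×10⁻⁷ J

The assembly work is the sum of pairwise potential energies, U = Σ_{i<j} kqᵢqⱼ/rᵢⱼ.
Pair separations: r₁₂ = 0.603 m.
U = (1.90×10⁻⁷) = 1.90×10⁻⁷ J.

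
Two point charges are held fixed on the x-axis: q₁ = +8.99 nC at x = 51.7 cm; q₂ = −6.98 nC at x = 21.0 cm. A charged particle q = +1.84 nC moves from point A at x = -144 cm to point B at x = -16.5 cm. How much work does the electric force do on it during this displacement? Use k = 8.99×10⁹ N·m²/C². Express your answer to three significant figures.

The work done by the electric force is W_field = −ΔU = −q(V_B − V_A) = q(V_A − V_B).
At A: distances to the source charges are 1.96 m, 1.65 m; V_A = Σ kqᵢ/rᵢ = 3.27 V.
At B: distances to the source charges are 0.682 m, 0.375 m; V_B = Σ kqᵢ/rᵢ = -48.8 V.
ΔV = V_B − V_A = -52.1 V.
W_field = −qΔV = −(1.84×10⁻⁹ C)(-52.1 V) = 9.59×10⁻⁸ J.

9.59×10⁻⁸ J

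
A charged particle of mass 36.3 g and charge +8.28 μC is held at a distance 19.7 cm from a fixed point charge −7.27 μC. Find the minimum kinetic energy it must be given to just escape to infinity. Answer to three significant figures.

To just escape, total mechanical energy must reach zero at infinity: ½mv²_min + U = 0, so ½mv²_min = −U = |kQq|/r.
|U| = |kQq|/r = (8.99×10⁹ N·m²/C²)(7.27×10⁻⁶)(8.28×10⁻⁶)/(0.197) = 2.75 J.

2.75 J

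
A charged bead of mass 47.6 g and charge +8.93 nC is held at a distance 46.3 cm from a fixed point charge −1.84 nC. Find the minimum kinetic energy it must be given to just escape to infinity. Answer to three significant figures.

To just escape, total mechanical energy must reach zero at infinity: ½mv²_min + U = 0, so ½mv²_min = −U = |kQq|/r.
|U| = |kQq|/r = (8.99×10⁹ N·m²/C²)(1.84×10⁻⁹)(8.93×10⁻⁹)/(0.463) = 3.19×10⁻⁷ J.

3.19×10⁻⁷ J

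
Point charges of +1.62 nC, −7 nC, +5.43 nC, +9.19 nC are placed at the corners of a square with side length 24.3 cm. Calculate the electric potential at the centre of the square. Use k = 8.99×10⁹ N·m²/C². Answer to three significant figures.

483 V

The total potential is the scalar sum of each charge's contribution, V = Σ kqᵢ/rᵢ.
The distance from each corner to the centre is a√2/2 = 0.172 m.
V = k[(1.62×10⁻⁹)/(0.172) + (-7.00×10⁻⁹)/(0.172) + (5.43×10⁻⁹)/(0.172) + (9.19×10⁻⁹)/(0.172)] = 483 V.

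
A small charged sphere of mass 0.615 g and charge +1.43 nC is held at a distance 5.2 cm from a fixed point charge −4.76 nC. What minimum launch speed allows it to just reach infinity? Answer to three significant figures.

To just escape, total mechanical energy must reach zero at infinity: ½mv²_min + U = 0, so ½mv²_min = −U = |kQq|/r.
|U| = |kQq|/r = (8.99×10⁹ N·m²/C²)(4.76×10⁻⁹)(1.43×10⁻⁹)/(0.0520) = 1.18×10⁻⁶ J.
v_min = √(2|U|/m) = √(2·1.18×10⁻⁶/6.15×10⁻⁴) = 0.0619 m/s.

0.0619 m/s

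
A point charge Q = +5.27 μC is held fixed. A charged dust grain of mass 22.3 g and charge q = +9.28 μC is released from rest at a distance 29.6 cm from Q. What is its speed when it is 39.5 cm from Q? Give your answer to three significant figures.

Only the electrostatic force acts, so mechanical energy is conserved: ½mv² = U₁ − U₂ = kQq(1/r₁ − 1/r₂).
U₁ − U₂ = (8.99×10⁹ N·m²/C²)(5.27×10⁻⁶ C)(9.28×10⁻⁶ C)(1/0.296 − 1/0.395) = 0.372 J.
v = √(2·0.372/0.0223) = 5.78 m/s.

5.78 m/s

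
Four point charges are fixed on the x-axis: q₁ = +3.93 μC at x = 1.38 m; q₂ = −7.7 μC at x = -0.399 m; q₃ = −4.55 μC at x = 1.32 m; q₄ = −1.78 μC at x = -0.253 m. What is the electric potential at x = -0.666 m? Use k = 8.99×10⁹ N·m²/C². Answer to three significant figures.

-3.01×10⁵ V

Electric potential is a scalar, so the contributions from each charge add algebraically: V = Σ kqᵢ/rᵢ.
Distances from the field point to each charge: r₁ = 2.05 m, r₂ = 0.267 m, r₃ = 1.99 m, r₄ = 0.413 m.
V = k[(3.93×10⁻⁶)/(2.05) + (-7.70×10⁻⁶)/(0.267) + (-4.55×10⁻⁶)/(1.99) + (-1.78×10⁻⁶)/(0.413)] = -3.01×10⁵ V.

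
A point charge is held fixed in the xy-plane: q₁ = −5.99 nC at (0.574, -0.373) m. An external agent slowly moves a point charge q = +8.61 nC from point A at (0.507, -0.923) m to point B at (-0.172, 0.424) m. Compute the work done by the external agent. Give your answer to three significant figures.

For quasistatic motion the external work equals the change in potential energy: W_ext = qΔV = q(V_B − V_A).
At A: distance to the source charge is 0.554 m; V_A = kq₁/r = -97.2 V.
At B: distance to the source charge is 1.09 m; V_B = kq₁/r = -49.3 V.
ΔV = V_B − V_A = 47.9 V.
W_ext = qΔV = (8.61×10⁻⁹ C)(47.9 V) = 4.12×10⁻⁷ J.

4.12×10⁻⁷ J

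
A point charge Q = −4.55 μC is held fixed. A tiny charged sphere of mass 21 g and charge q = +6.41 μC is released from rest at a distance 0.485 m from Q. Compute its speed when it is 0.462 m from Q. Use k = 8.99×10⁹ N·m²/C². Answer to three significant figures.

Only the electrostatic force acts, so mechanical energy is conserved: ½mv² = U₁ − U₂ = kQq(1/r₁ − 1/r₂).
U₁ − U₂ = (8.99×10⁹ N·m²/C²)(-4.55×10⁻⁶ C)(6.41×10⁻⁶ C)(1/0.485 − 1/0.462) = 0.0269 J.
v = √(2·0.0269/0.0210) = 1.60 m/s.

1.60 m/s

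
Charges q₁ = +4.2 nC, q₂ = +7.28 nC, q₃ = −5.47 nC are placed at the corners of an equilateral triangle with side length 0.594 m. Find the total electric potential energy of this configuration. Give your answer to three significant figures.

-4.88×10⁻⁷ J

The work to assemble the configuration equals its total potential energy, U = Σ kqᵢqⱼ/rᵢⱼ over all pairs.
All three pair separations equal the side length, 0.594 m.
U = (4.63×10⁻⁷) + (-3.48×10⁻⁷) + (-6.03×10⁻⁷) = -4.88×10⁻⁷ J.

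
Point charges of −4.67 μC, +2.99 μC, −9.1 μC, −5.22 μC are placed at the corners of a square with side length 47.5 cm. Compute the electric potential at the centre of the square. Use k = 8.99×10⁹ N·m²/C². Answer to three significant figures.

-4.28×10⁵ V

The total potential is the scalar sum of each charge's contribution, V = Σ kqᵢ/rᵢ.
The distance from each corner to the centre is a√2/2 = 0.336 m.
V = k[(-4.67×10⁻⁶)/(0.336) + (2.99×10⁻⁶)/(0.336) + (-9.10×10⁻⁶)/(0.336) + (-5.22×10⁻⁶)/(0.336)] = -4.28×10⁵ V.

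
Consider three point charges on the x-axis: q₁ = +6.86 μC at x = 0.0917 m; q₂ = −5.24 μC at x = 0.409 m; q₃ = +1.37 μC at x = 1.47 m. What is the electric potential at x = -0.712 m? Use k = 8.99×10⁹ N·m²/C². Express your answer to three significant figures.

4.04×10⁴ V

Electric potential is a scalar, so the contributions from each charge add algebraically: V = Σ kqᵢ/rᵢ.
Distances from the field point to each charge: r₁ = 0.804 m, r₂ = 1.12 m, r₃ = 2.18 m.
V = k[(6.86×10⁻⁶)/(0.804) + (-5.24×10⁻⁶)/(1.12) + (1.37×10⁻⁶)/(2.18)] = 4.04×10⁴ V.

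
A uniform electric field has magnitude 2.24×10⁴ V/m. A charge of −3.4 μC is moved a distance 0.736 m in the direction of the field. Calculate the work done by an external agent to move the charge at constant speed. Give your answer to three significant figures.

0.0561 J

The potential change for a displacement 0.736 m in the direction of the field is ΔV = −Ed = -1.65×10⁴ V.
W_ext = qΔV = 0.0561 J.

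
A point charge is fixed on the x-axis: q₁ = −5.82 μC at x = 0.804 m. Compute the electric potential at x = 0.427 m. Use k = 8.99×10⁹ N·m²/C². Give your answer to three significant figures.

The total potential is the scalar sum of each charge's contribution, V = Σ kqᵢ/rᵢ.
V = k[(-5.82×10⁻⁶)/(0.377)] = -1.39×10⁵ V.

-1.39×10⁵ V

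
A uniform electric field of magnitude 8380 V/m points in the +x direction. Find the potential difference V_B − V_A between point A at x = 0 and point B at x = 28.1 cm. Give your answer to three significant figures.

In a uniform field, potential decreases in the direction of E: V_B − V_A = −E·Δx.
V_B − V_A = −(8380 V/m)(0.281 m) = -2350 V.

-2350 V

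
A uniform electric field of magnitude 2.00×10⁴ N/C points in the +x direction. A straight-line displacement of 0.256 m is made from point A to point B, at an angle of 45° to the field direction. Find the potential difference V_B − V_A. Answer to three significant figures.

-3620 V

Only the component of displacement along E changes the potential: ΔV = −E·d·cosθ.
ΔV = −(2.00×10⁴ V/m)(0.256 m)cos45° = -3620 V.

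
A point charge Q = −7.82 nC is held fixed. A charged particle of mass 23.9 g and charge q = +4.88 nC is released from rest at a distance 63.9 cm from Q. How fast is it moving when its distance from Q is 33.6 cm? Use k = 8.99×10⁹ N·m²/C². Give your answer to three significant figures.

6.37×10⁻³ m/s

Only the electrostatic force acts, so mechanical energy is conserved: ½mv² = U₁ − U₂ = kQq(1/r₁ − 1/r₂).
U₁ − U₂ = (8.99×10⁹ N·m²/C²)(-7.82×10⁻⁹ C)(4.88×10⁻⁹ C)(1/0.639 − 1/0.336) = 4.84×10⁻⁷ J.
v = √(2·4.84×10⁻⁷/0.0239) = 6.37×10⁻³ m/s.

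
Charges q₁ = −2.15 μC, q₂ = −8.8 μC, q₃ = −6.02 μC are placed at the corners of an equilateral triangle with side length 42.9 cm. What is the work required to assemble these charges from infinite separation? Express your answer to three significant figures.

The work to assemble the configuration equals its total potential energy, U = Σ kqᵢqⱼ/rᵢⱼ over all pairs.
All three pair separations equal the side length, 0.429 m.
U = (0.396) + (0.271) + (1.11) = 1.78 J.

1.78 J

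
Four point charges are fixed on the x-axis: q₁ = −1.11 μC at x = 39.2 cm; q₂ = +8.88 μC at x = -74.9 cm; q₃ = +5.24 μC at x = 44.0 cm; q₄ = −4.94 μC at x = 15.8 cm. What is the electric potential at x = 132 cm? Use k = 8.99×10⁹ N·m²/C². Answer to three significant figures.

4.31×10⁴ V

Electric potential is a scalar, so the contributions from each charge add algebraically: V = Σ kqᵢ/rᵢ.
Distances from the field point to each charge: r₁ = 0.928 m, r₂ = 2.07 m, r₃ = 0.880 m, r₄ = 1.16 m.
V = k[(-1.11×10⁻⁶)/(0.928) + (8.88×10⁻⁶)/(2.07) + (5.24×10⁻⁶)/(0.880) + (-4.94×10⁻⁶)/(1.16)] = 4.31×10⁴ V.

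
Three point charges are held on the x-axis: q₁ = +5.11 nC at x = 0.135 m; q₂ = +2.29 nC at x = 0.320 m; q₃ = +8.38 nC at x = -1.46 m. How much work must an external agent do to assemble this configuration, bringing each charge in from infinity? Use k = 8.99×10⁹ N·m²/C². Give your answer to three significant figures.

9.07×10⁻⁷ J

The assembly work is the sum of pairwise potential energies, U = Σ_{i<j} kqᵢqⱼ/rᵢⱼ.
Pair separations: r₁₂ = 0.185 m, r₁₃ = 1.59 m, r₂₃ = 1.78 m.
U = (5.69×10⁻⁷) + (2.41×10⁻⁷) + (9.69×10⁻⁸) = 9.07×10⁻⁷ J.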